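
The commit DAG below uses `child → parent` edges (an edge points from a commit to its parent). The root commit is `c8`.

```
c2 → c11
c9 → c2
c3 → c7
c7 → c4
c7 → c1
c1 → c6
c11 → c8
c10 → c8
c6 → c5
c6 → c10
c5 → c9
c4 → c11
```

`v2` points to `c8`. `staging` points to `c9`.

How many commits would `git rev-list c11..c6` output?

Reachable from c6: {c10, c11, c2, c5, c6, c8, c9}.
Reachable from c11: {c11, c8}.
In c6's history but not c11's: {c10, c2, c5, c6, c9} — 5 commits.

5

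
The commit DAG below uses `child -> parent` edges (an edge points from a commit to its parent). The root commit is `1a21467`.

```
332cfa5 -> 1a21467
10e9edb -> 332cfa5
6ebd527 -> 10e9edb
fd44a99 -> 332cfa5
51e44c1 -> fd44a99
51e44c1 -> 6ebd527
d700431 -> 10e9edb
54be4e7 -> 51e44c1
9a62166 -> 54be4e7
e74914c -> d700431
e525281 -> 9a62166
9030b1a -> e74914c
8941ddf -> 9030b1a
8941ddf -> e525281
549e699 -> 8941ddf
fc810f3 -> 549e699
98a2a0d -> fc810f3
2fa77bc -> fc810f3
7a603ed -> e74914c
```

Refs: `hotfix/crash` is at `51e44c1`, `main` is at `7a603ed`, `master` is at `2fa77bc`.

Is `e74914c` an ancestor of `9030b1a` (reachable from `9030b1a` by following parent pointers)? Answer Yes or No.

Yes

Ancestors of 9030b1a (commits reachable by following parents): {10e9edb, 1a21467, 332cfa5, 9030b1a, d700431, e74914c}.
e74914c is in that set, so it is an ancestor of 9030b1a.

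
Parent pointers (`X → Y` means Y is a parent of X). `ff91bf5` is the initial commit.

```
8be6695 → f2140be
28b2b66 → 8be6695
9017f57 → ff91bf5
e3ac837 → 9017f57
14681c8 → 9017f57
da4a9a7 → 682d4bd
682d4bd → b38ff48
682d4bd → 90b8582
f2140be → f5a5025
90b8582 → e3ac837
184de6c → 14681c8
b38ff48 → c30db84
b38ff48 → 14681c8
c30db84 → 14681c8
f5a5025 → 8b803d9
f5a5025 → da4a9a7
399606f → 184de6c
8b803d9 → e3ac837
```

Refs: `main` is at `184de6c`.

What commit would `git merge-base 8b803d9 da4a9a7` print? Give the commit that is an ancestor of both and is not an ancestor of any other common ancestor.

Ancestors of 8b803d9: {8b803d9, 9017f57, e3ac837, ff91bf5}.
Ancestors of da4a9a7: {14681c8, 682d4bd, 9017f57, 90b8582, b38ff48, c30db84, da4a9a7, e3ac837, ff91bf5}.
Common ancestors: {9017f57, e3ac837, ff91bf5}.
Among these, e3ac837 is not an ancestor of any other common ancestor — it is the merge base.

e3ac837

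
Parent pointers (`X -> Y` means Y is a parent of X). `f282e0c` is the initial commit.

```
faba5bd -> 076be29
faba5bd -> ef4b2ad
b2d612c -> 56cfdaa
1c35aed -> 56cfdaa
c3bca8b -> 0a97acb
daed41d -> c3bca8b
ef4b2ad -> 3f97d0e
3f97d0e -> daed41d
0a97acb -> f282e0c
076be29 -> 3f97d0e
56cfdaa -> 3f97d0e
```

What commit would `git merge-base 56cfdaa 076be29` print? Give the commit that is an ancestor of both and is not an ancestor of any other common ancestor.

Ancestors of 56cfdaa: {0a97acb, 3f97d0e, 56cfdaa, c3bca8b, daed41d, f282e0c}.
Ancestors of 076be29: {076be29, 0a97acb, 3f97d0e, c3bca8b, daed41d, f282e0c}.
Common ancestors: {0a97acb, 3f97d0e, c3bca8b, daed41d, f282e0c}.
Among these, 3f97d0e is not an ancestor of any other common ancestor — it is the merge base.

3f97d0e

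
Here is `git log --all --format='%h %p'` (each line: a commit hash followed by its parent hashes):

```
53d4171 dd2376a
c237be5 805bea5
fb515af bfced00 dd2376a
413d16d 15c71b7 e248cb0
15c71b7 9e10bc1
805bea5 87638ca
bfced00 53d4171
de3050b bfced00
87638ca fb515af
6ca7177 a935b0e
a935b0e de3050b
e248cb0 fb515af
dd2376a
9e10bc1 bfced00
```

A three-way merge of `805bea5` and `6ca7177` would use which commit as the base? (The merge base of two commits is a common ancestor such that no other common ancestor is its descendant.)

bfced00

Ancestors of 805bea5: {53d4171, 805bea5, 87638ca, bfced00, dd2376a, fb515af}.
Ancestors of 6ca7177: {53d4171, 6ca7177, a935b0e, bfced00, dd2376a, de3050b}.
Common ancestors: {53d4171, bfced00, dd2376a}.
Among these, bfced00 is not an ancestor of any other common ancestor — it is the merge base.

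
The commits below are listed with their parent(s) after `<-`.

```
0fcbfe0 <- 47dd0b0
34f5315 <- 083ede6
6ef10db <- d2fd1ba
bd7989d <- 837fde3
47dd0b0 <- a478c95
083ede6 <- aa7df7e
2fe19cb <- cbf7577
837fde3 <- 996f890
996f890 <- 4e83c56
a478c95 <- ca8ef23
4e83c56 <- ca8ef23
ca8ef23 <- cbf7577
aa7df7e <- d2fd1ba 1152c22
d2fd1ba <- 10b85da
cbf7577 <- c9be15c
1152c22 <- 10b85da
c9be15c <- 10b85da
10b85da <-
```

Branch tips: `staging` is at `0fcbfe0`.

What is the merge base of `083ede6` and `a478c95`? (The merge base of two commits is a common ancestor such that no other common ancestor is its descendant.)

Ancestors of 083ede6: {083ede6, 10b85da, 1152c22, aa7df7e, d2fd1ba}.
Ancestors of a478c95: {10b85da, a478c95, c9be15c, ca8ef23, cbf7577}.
Common ancestors: {10b85da}.
The only common ancestor is 10b85da, so it is the merge base.

10b85da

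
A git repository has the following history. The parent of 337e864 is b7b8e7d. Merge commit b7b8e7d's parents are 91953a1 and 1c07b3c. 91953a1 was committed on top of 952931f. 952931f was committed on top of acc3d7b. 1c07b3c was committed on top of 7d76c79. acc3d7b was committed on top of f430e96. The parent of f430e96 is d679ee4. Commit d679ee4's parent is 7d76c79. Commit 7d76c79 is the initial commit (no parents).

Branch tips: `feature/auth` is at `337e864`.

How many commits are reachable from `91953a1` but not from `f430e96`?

3

Reachable from 91953a1: {7d76c79, 91953a1, 952931f, acc3d7b, d679ee4, f430e96}.
Reachable from f430e96: {7d76c79, d679ee4, f430e96}.
In 91953a1's history but not f430e96's: {91953a1, 952931f, acc3d7b} — 3 commits.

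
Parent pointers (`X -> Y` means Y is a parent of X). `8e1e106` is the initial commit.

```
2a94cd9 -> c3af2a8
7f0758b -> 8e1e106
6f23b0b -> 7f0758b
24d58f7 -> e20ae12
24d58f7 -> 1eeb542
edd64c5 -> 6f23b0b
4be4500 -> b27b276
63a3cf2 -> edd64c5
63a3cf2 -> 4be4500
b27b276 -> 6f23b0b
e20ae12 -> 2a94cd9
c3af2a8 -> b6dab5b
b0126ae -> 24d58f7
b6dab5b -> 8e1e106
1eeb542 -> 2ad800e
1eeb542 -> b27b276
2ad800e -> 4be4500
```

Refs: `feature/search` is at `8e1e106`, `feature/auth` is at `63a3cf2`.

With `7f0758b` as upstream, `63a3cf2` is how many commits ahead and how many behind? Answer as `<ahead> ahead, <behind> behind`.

5 ahead, 0 behind

Reachable from 63a3cf2: {4be4500, 63a3cf2, 6f23b0b, 7f0758b, 8e1e106, b27b276, edd64c5}.
Reachable from 7f0758b: {7f0758b, 8e1e106}.
Only in 63a3cf2's history (ahead): {4be4500, 63a3cf2, 6f23b0b, b27b276, edd64c5} — 5.
Only in 7f0758b's history (behind): {} — 0.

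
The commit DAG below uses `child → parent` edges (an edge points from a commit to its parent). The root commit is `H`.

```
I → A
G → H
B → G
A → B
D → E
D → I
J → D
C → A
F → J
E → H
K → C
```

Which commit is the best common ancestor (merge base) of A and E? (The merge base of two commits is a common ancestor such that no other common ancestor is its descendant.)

Ancestors of A: {A, B, G, H}.
Ancestors of E: {E, H}.
Common ancestors: {H}.
The only common ancestor is H, so it is the merge base.

H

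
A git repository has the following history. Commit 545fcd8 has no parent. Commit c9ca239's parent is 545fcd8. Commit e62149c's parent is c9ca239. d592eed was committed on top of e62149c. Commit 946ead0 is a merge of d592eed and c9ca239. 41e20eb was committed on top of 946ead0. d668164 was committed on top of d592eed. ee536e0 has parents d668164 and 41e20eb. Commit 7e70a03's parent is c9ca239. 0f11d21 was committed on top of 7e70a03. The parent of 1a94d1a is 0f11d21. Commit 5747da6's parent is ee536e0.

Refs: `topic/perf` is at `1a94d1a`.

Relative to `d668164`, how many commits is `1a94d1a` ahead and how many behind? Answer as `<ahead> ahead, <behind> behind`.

3 ahead, 3 behind

Reachable from 1a94d1a: {0f11d21, 1a94d1a, 545fcd8, 7e70a03, c9ca239}.
Reachable from d668164: {545fcd8, c9ca239, d592eed, d668164, e62149c}.
Only in 1a94d1a's history (ahead): {0f11d21, 1a94d1a, 7e70a03} — 3.
Only in d668164's history (behind): {d592eed, d668164, e62149c} — 3.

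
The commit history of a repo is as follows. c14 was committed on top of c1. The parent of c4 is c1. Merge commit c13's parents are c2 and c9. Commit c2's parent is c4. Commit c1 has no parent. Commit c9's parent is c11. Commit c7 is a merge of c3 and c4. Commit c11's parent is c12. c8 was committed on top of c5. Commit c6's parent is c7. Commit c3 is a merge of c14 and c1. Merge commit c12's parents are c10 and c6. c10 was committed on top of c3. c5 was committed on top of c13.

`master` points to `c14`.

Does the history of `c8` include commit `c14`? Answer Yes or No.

Ancestors of c8 (commits reachable by following parents): {c1, c10, c11, c12, c13, c14, c2, c3, c4, c5, c6, c7, c8, c9}.
c14 is in that set, so it is an ancestor of c8.

Yes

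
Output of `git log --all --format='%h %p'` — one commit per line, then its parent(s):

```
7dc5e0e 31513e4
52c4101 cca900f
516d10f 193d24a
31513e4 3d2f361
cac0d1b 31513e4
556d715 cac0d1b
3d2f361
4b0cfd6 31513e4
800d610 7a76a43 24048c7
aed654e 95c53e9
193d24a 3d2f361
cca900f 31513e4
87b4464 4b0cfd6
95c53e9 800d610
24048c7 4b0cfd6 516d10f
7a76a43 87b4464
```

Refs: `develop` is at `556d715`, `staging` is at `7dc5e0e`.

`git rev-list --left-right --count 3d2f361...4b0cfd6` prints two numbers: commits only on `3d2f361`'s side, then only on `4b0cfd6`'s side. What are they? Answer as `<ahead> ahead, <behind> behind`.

Reachable from 3d2f361: {3d2f361}.
Reachable from 4b0cfd6: {31513e4, 3d2f361, 4b0cfd6}.
Only in 3d2f361's history (ahead): {} — 0.
Only in 4b0cfd6's history (behind): {31513e4, 4b0cfd6} — 2.

0 ahead, 2 behind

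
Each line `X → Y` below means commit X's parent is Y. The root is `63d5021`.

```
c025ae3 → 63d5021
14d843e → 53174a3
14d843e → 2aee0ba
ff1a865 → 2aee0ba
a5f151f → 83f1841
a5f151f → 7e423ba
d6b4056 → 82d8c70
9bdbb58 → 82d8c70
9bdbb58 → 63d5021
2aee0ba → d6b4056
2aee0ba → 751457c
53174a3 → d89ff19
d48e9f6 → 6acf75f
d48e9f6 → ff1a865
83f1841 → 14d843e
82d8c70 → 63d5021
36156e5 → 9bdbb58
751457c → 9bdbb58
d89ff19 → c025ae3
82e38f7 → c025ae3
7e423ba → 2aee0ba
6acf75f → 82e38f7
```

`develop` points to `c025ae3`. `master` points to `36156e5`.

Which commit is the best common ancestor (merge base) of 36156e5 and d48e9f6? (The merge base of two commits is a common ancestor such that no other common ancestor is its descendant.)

9bdbb58

Ancestors of 36156e5: {36156e5, 63d5021, 82d8c70, 9bdbb58}.
Ancestors of d48e9f6: {2aee0ba, 63d5021, 6acf75f, 751457c, 82d8c70, 82e38f7, 9bdbb58, c025ae3, d48e9f6, d6b4056, ff1a865}.
Common ancestors: {63d5021, 82d8c70, 9bdbb58}.
Among these, 9bdbb58 is not an ancestor of any other common ancestor — it is the merge base.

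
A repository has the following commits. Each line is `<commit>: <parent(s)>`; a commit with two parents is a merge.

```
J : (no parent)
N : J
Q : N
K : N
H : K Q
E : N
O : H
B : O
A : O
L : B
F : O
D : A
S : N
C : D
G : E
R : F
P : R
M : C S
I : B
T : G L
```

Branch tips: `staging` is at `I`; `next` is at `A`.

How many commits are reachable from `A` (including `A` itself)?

Walking parent pointers from A: reachable set = {A, H, J, K, N, O, Q}.
That is 7 commits.

7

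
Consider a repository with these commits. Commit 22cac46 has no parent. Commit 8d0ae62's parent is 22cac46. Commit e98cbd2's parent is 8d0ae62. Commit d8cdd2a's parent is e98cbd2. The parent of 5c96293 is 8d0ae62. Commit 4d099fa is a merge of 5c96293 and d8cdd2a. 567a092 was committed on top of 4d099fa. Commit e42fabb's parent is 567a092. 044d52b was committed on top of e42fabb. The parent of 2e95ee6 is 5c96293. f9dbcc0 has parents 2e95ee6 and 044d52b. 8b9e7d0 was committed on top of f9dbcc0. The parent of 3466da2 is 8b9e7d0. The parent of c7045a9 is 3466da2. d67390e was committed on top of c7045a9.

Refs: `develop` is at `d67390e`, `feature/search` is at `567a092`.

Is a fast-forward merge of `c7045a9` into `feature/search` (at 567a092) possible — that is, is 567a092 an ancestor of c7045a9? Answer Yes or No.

Yes

A fast-forward from 567a092 to c7045a9 is possible iff 567a092 is an ancestor of c7045a9.
Ancestors of c7045a9: {044d52b, 22cac46, 2e95ee6, 3466da2, 4d099fa, 567a092, 5c96293, 8b9e7d0, 8d0ae62, c7045a9, d8cdd2a, e42fabb, e98cbd2, f9dbcc0}.
567a092 is among them, so fast-forward is possible.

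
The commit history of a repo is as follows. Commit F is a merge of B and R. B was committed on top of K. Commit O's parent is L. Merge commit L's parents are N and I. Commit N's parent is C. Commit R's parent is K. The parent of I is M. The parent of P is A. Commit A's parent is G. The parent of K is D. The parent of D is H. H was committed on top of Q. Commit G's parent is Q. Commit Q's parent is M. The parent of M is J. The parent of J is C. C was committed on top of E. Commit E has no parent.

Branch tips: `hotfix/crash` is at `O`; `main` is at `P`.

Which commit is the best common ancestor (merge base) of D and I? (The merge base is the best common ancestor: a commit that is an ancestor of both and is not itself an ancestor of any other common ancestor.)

Ancestors of D: {C, D, E, H, J, M, Q}.
Ancestors of I: {C, E, I, J, M}.
Common ancestors: {C, E, J, M}.
Among these, M is not an ancestor of any other common ancestor — it is the merge base.

M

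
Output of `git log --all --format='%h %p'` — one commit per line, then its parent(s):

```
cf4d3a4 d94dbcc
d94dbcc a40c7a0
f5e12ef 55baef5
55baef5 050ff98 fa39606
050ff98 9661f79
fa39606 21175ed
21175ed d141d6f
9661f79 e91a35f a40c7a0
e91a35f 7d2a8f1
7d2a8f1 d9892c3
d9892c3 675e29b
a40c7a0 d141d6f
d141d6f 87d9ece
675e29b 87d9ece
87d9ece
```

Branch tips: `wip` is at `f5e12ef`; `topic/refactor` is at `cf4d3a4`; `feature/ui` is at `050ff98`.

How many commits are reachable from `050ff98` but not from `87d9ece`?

Reachable from 050ff98: {050ff98, 675e29b, 7d2a8f1, 87d9ece, 9661f79, a40c7a0, d141d6f, d9892c3, e91a35f}.
Reachable from 87d9ece: {87d9ece}.
In 050ff98's history but not 87d9ece's: {050ff98, 675e29b, 7d2a8f1, 9661f79, a40c7a0, d141d6f, d9892c3, e91a35f} — 8 commits.

8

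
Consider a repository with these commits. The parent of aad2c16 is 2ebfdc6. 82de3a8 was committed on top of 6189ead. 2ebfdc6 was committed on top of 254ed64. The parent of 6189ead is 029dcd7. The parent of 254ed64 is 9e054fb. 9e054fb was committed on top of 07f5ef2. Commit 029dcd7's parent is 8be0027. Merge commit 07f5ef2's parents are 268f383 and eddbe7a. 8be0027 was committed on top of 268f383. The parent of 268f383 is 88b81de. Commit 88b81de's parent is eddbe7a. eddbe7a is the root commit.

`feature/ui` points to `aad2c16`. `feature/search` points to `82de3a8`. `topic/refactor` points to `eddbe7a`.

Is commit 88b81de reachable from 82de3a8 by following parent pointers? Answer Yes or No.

Ancestors of 82de3a8 (commits reachable by following parents): {029dcd7, 268f383, 6189ead, 82de3a8, 88b81de, 8be0027, eddbe7a}.
88b81de is in that set, so it is an ancestor of 82de3a8.

Yes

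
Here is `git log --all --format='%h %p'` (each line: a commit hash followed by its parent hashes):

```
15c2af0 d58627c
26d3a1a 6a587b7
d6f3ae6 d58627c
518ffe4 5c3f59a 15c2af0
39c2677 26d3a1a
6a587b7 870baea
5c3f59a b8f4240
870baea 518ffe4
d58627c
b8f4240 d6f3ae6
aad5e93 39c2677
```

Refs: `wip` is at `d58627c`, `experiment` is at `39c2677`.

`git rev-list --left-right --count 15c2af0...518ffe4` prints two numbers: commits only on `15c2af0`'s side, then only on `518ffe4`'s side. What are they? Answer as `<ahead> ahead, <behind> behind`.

0 ahead, 4 behind

Reachable from 15c2af0: {15c2af0, d58627c}.
Reachable from 518ffe4: {15c2af0, 518ffe4, 5c3f59a, b8f4240, d58627c, d6f3ae6}.
Only in 15c2af0's history (ahead): {} — 0.
Only in 518ffe4's history (behind): {518ffe4, 5c3f59a, b8f4240, d6f3ae6} — 4.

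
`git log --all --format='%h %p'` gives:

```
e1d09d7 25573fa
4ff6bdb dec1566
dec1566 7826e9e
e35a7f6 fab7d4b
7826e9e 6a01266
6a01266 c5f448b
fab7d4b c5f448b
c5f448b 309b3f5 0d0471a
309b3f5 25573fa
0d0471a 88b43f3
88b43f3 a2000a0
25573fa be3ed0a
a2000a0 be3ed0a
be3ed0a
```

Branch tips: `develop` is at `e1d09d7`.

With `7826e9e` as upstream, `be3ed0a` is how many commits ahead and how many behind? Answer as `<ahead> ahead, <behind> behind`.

0 ahead, 8 behind

Reachable from be3ed0a: {be3ed0a}.
Reachable from 7826e9e: {0d0471a, 25573fa, 309b3f5, 6a01266, 7826e9e, 88b43f3, a2000a0, be3ed0a, c5f448b}.
Only in be3ed0a's history (ahead): {} — 0.
Only in 7826e9e's history (behind): {0d0471a, 25573fa, 309b3f5, 6a01266, 7826e9e, 88b43f3, a2000a0, c5f448b} — 8.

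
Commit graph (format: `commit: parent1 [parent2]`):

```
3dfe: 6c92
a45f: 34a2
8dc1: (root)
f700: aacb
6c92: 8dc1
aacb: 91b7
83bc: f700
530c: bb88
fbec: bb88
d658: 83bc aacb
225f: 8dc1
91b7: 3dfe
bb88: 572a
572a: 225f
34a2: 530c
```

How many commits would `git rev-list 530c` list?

Walking parent pointers from 530c: reachable set = {225f, 530c, 572a, 8dc1, bb88}.
That is 5 commits.

5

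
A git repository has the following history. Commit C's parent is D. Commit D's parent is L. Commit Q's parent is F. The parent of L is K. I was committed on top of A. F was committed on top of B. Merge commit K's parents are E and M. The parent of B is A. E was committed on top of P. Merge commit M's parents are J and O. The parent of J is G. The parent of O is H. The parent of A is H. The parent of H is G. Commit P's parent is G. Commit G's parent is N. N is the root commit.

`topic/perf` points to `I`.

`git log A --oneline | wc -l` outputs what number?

4

Walking parent pointers from A: reachable set = {A, G, H, N}.
That is 4 commits.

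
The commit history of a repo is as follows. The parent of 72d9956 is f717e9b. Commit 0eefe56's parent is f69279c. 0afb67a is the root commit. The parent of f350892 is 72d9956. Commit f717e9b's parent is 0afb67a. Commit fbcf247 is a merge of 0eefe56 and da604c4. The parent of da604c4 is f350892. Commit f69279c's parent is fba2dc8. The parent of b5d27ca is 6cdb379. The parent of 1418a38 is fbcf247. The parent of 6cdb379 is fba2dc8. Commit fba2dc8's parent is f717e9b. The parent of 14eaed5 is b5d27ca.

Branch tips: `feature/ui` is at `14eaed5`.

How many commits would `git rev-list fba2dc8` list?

Walking parent pointers from fba2dc8: reachable set = {0afb67a, f717e9b, fba2dc8}.
That is 3 commits.

3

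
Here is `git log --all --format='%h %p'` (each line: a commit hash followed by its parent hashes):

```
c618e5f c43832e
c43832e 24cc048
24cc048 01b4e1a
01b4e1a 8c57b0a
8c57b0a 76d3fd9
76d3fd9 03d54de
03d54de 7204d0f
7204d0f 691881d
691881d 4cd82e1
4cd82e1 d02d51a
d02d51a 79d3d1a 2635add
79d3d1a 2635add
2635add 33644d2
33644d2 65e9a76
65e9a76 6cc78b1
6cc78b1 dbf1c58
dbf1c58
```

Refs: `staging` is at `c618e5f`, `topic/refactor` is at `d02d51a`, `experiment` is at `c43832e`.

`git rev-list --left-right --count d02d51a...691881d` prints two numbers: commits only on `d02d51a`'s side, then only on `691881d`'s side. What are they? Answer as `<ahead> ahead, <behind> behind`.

0 ahead, 2 behind

Reachable from d02d51a: {2635add, 33644d2, 65e9a76, 6cc78b1, 79d3d1a, d02d51a, dbf1c58}.
Reachable from 691881d: {2635add, 33644d2, 4cd82e1, 65e9a76, 691881d, 6cc78b1, 79d3d1a, d02d51a, dbf1c58}.
Only in d02d51a's history (ahead): {} — 0.
Only in 691881d's history (behind): {4cd82e1, 691881d} — 2.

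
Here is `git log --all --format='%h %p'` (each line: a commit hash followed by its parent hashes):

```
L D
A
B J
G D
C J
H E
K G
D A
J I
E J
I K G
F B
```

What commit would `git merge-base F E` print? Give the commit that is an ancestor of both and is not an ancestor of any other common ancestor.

Ancestors of F: {A, B, D, F, G, I, J, K}.
Ancestors of E: {A, D, E, G, I, J, K}.
Common ancestors: {A, D, G, I, J, K}.
Among these, J is not an ancestor of any other common ancestor — it is the merge base.

J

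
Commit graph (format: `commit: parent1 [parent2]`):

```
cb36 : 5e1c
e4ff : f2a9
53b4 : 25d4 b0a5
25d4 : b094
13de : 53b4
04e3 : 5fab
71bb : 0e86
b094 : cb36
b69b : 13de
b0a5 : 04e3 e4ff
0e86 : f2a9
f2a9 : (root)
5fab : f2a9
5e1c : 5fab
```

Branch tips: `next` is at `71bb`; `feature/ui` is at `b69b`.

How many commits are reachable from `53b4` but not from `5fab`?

Reachable from 53b4: {04e3, 25d4, 53b4, 5e1c, 5fab, b094, b0a5, cb36, e4ff, f2a9}.
Reachable from 5fab: {5fab, f2a9}.
In 53b4's history but not 5fab's: {04e3, 25d4, 53b4, 5e1c, b094, b0a5, cb36, e4ff} — 8 commits.

8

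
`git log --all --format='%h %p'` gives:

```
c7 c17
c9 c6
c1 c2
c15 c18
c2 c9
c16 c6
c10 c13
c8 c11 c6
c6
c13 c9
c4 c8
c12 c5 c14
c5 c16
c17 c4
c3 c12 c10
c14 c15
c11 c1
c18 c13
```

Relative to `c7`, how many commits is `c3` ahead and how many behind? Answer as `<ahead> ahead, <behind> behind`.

Reachable from c3: {c10, c12, c13, c14, c15, c16, c18, c3, c5, c6, c9}.
Reachable from c7: {c1, c11, c17, c2, c4, c6, c7, c8, c9}.
Only in c3's history (ahead): {c10, c12, c13, c14, c15, c16, c18, c3, c5} — 9.
Only in c7's history (behind): {c1, c11, c17, c2, c4, c7, c8} — 7.

9 ahead, 7 behind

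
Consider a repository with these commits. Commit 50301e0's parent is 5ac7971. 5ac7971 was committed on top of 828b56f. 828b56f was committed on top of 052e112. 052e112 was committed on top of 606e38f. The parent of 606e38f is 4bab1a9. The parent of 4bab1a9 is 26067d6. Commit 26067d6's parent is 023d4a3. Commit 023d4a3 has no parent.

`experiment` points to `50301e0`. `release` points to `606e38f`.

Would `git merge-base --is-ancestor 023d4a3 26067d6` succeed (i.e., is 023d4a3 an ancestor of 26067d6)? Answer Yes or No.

Yes

Ancestors of 26067d6 (commits reachable by following parents): {023d4a3, 26067d6}.
023d4a3 is in that set, so it is an ancestor of 26067d6.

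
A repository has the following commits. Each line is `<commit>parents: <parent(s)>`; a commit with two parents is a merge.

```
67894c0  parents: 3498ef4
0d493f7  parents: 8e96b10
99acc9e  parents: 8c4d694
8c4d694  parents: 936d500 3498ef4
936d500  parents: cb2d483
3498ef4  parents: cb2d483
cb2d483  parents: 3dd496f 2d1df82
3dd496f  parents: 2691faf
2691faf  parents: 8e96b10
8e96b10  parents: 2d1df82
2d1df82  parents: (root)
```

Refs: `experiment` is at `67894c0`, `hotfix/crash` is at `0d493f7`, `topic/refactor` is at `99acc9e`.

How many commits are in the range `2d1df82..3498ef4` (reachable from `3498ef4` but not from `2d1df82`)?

Reachable from 3498ef4: {2691faf, 2d1df82, 3498ef4, 3dd496f, 8e96b10, cb2d483}.
Reachable from 2d1df82: {2d1df82}.
In 3498ef4's history but not 2d1df82's: {2691faf, 3498ef4, 3dd496f, 8e96b10, cb2d483} — 5 commits.

5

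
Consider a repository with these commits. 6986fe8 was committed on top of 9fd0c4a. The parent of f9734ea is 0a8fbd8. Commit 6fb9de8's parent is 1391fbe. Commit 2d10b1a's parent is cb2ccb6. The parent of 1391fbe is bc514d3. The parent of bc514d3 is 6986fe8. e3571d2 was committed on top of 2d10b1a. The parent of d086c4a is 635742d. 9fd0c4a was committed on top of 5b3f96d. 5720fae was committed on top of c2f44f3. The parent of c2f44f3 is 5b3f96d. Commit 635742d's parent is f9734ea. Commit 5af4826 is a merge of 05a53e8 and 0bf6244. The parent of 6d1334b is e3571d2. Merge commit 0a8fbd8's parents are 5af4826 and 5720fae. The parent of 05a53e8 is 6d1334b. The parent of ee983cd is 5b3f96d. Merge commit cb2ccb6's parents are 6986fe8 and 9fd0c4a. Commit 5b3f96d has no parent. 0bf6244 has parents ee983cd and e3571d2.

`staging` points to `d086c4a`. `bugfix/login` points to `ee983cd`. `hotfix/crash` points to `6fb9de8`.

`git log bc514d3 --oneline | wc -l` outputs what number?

Walking parent pointers from bc514d3: reachable set = {5b3f96d, 6986fe8, 9fd0c4a, bc514d3}.
That is 4 commits.

4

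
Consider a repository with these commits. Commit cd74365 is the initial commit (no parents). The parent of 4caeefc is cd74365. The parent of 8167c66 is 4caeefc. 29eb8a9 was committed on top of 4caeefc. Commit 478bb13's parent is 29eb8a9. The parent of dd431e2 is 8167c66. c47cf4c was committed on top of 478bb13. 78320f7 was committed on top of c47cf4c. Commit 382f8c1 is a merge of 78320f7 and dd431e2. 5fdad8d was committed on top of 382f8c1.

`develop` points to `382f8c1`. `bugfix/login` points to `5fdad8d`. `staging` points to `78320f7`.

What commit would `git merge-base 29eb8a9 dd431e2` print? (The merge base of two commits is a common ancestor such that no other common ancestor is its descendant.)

4caeefc

Ancestors of 29eb8a9: {29eb8a9, 4caeefc, cd74365}.
Ancestors of dd431e2: {4caeefc, 8167c66, cd74365, dd431e2}.
Common ancestors: {4caeefc, cd74365}.
Among these, 4caeefc is not an ancestor of any other common ancestor — it is the merge base.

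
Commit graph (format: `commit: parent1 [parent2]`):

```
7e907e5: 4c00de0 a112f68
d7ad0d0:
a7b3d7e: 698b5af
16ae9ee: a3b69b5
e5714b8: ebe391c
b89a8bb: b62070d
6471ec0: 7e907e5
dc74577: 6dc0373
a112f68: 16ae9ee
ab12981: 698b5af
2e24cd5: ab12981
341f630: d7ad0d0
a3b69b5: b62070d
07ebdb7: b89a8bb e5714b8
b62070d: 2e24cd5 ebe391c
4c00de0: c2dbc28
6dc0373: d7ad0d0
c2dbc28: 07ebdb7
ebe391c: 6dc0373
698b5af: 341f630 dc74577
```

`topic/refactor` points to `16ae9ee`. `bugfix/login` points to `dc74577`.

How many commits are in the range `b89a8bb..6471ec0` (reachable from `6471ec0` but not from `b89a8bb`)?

Reachable from 6471ec0: {07ebdb7, 16ae9ee, 2e24cd5, 341f630, 4c00de0, 6471ec0, 698b5af, 6dc0373, 7e907e5, a112f68, a3b69b5, ab12981, b62070d, b89a8bb, c2dbc28, d7ad0d0, dc74577, e5714b8, ebe391c}.
Reachable from b89a8bb: {2e24cd5, 341f630, 698b5af, 6dc0373, ab12981, b62070d, b89a8bb, d7ad0d0, dc74577, ebe391c}.
In 6471ec0's history but not b89a8bb's: {07ebdb7, 16ae9ee, 4c00de0, 6471ec0, 7e907e5, a112f68, a3b69b5, c2dbc28, e5714b8} — 9 commits.

9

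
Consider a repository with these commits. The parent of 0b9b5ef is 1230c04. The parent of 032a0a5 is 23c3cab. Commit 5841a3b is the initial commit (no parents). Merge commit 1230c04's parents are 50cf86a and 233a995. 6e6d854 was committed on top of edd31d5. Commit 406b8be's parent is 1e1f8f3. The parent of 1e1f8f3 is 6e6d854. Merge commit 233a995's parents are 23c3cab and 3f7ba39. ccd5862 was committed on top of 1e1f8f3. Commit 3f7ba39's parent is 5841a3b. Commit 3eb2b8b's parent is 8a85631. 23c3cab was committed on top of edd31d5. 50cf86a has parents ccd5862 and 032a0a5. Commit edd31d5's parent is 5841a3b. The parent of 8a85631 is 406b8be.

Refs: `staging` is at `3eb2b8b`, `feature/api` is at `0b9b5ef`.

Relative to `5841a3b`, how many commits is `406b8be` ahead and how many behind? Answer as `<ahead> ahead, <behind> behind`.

4 ahead, 0 behind

Reachable from 406b8be: {1e1f8f3, 406b8be, 5841a3b, 6e6d854, edd31d5}.
Reachable from 5841a3b: {5841a3b}.
Only in 406b8be's history (ahead): {1e1f8f3, 406b8be, 6e6d854, edd31d5} — 4.
Only in 5841a3b's history (behind): {} — 0.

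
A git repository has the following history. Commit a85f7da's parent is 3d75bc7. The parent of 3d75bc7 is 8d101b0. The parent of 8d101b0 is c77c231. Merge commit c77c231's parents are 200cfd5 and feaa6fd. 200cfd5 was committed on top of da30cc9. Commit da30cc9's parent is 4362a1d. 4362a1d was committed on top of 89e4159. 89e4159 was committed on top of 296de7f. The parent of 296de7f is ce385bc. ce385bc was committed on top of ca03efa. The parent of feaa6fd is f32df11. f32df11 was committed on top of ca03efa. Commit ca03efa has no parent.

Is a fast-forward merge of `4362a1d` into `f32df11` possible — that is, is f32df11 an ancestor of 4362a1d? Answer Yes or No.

A fast-forward from f32df11 to 4362a1d is possible iff f32df11 is an ancestor of 4362a1d.
Ancestors of 4362a1d: {296de7f, 4362a1d, 89e4159, ca03efa, ce385bc}.
f32df11 is not among them, so fast-forward is not possible.

No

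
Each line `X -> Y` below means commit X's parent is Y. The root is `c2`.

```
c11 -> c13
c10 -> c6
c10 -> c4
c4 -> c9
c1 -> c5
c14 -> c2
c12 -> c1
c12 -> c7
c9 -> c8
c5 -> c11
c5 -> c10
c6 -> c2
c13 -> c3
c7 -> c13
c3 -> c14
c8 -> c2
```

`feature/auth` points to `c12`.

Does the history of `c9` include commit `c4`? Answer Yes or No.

No

Ancestors of c9: {c2, c8, c9}.
c4 is not in that set, so it is not an ancestor of c9.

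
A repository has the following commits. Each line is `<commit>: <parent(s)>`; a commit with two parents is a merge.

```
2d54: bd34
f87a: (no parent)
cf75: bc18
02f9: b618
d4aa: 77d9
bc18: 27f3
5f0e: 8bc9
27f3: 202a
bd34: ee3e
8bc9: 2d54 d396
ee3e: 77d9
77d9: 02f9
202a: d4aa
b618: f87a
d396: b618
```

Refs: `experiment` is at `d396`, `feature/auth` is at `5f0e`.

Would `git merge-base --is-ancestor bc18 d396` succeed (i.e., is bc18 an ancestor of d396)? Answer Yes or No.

Ancestors of d396: {b618, d396, f87a}.
bc18 is not in that set, so it is not an ancestor of d396.

No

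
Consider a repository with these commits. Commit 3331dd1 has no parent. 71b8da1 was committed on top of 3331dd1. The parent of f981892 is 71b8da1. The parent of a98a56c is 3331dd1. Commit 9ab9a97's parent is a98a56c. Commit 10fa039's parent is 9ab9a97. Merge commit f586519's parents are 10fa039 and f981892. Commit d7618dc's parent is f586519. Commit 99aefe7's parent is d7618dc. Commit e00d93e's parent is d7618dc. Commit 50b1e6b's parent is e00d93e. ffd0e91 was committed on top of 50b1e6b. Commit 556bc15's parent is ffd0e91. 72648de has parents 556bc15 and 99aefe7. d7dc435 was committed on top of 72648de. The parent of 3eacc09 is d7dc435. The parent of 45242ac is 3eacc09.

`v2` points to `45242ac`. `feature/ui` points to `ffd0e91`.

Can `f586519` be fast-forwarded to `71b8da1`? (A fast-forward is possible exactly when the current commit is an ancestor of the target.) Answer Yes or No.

No

A fast-forward from f586519 to 71b8da1 is possible iff f586519 is an ancestor of 71b8da1.
Ancestors of 71b8da1: {3331dd1, 71b8da1}.
f586519 is not among them, so fast-forward is not possible.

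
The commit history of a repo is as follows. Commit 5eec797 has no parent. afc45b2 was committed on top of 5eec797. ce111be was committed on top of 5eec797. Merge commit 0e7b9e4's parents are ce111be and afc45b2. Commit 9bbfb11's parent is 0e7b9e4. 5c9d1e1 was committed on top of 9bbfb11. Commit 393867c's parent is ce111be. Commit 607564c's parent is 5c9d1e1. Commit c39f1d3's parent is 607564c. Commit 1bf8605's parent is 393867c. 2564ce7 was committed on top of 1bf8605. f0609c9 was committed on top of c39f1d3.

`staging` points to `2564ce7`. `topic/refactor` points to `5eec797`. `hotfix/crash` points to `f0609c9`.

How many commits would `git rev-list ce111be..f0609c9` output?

7

Reachable from f0609c9: {0e7b9e4, 5c9d1e1, 5eec797, 607564c, 9bbfb11, afc45b2, c39f1d3, ce111be, f0609c9}.
Reachable from ce111be: {5eec797, ce111be}.
In f0609c9's history but not ce111be's: {0e7b9e4, 5c9d1e1, 607564c, 9bbfb11, afc45b2, c39f1d3, f0609c9} — 7 commits.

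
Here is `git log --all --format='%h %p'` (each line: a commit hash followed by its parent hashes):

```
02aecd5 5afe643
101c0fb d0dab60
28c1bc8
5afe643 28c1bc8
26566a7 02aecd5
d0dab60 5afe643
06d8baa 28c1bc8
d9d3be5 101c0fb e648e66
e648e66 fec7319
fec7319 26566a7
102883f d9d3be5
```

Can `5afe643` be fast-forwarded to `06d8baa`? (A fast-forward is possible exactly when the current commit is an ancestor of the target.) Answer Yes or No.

A fast-forward from 5afe643 to 06d8baa is possible iff 5afe643 is an ancestor of 06d8baa.
Ancestors of 06d8baa: {06d8baa, 28c1bc8}.
5afe643 is not among them, so fast-forward is not possible.

No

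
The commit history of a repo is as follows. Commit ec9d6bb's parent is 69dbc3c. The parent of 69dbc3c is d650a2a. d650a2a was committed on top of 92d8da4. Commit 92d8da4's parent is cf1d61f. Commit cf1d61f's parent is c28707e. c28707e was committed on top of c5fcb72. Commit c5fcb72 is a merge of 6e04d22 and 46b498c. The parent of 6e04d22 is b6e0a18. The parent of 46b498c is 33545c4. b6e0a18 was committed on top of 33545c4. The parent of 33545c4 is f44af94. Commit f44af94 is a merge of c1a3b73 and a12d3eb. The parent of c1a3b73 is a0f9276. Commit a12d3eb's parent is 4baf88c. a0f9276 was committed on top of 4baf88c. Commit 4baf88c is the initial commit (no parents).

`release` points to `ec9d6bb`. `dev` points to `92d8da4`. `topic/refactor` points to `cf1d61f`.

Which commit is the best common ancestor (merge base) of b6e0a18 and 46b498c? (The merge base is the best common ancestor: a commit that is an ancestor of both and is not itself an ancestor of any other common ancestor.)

Ancestors of b6e0a18: {33545c4, 4baf88c, a0f9276, a12d3eb, b6e0a18, c1a3b73, f44af94}.
Ancestors of 46b498c: {33545c4, 46b498c, 4baf88c, a0f9276, a12d3eb, c1a3b73, f44af94}.
Common ancestors: {33545c4, 4baf88c, a0f9276, a12d3eb, c1a3b73, f44af94}.
Among these, 33545c4 is not an ancestor of any other common ancestor — it is the merge base.

33545c4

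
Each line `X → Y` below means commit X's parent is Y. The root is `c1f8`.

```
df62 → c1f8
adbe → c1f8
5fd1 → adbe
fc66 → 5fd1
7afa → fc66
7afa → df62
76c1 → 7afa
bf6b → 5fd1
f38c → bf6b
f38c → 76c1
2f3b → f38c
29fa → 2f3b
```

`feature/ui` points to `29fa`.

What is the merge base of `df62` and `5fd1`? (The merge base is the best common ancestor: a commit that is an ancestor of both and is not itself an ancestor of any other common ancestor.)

c1f8

Ancestors of df62: {c1f8, df62}.
Ancestors of 5fd1: {5fd1, adbe, c1f8}.
Common ancestors: {c1f8}.
The only common ancestor is c1f8, so it is the merge base.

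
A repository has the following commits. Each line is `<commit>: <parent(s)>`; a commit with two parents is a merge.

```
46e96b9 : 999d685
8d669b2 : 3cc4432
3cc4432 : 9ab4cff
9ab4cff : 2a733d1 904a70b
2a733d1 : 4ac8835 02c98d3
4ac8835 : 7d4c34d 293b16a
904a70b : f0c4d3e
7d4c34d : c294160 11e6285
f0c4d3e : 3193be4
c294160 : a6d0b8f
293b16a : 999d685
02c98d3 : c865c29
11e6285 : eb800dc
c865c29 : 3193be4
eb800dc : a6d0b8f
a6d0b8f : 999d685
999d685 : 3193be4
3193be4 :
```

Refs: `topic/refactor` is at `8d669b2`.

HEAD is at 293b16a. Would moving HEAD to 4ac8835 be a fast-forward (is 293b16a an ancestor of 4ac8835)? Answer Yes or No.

Yes

A fast-forward from 293b16a to 4ac8835 is possible iff 293b16a is an ancestor of 4ac8835.
Ancestors of 4ac8835: {11e6285, 293b16a, 3193be4, 4ac8835, 7d4c34d, 999d685, a6d0b8f, c294160, eb800dc}.
293b16a is among them, so fast-forward is possible.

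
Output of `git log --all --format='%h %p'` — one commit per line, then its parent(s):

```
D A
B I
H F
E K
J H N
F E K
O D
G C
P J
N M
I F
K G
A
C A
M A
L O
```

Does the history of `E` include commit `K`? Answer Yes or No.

Yes

Ancestors of E (commits reachable by following parents): {A, C, E, G, K}.
K is in that set, so it is an ancestor of E.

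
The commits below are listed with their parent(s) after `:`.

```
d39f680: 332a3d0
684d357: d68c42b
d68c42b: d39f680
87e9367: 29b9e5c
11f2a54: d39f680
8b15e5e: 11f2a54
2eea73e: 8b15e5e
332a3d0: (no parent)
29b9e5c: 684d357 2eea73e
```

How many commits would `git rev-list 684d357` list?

Walking parent pointers from 684d357: reachable set = {332a3d0, 684d357, d39f680, d68c42b}.
That is 4 commits.

4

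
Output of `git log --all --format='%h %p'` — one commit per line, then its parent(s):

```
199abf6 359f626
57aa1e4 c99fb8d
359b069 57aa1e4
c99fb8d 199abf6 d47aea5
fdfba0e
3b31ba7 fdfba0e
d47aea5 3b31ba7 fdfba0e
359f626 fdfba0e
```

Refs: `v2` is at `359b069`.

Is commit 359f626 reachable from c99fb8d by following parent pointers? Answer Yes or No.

Ancestors of c99fb8d (commits reachable by following parents): {199abf6, 359f626, 3b31ba7, c99fb8d, d47aea5, fdfba0e}.
359f626 is in that set, so it is an ancestor of c99fb8d.

Yes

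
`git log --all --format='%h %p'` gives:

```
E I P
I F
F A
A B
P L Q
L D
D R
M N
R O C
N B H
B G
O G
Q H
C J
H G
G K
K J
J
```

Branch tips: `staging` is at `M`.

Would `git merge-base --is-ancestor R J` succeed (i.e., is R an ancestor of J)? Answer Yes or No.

Ancestors of J: {J}.
R is not in that set, so it is not an ancestor of J.

No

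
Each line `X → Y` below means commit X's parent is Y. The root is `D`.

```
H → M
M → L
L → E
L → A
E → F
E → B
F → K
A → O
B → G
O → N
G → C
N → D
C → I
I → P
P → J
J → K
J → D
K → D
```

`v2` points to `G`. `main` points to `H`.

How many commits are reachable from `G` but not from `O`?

Reachable from G: {C, D, G, I, J, K, P}.
Reachable from O: {D, N, O}.
In G's history but not O's: {C, G, I, J, K, P} — 6 commits.

6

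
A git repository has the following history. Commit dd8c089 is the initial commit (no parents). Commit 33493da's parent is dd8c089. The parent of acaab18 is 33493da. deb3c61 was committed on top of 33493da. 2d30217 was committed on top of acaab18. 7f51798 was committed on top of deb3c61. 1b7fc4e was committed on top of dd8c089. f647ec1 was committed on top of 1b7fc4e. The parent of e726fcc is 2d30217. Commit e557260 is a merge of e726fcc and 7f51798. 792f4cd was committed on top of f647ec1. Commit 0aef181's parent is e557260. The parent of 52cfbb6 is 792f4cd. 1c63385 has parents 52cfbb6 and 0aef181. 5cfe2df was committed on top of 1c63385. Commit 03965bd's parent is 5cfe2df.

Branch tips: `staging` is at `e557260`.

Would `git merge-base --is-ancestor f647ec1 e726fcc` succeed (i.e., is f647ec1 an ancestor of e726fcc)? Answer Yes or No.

Ancestors of e726fcc: {2d30217, 33493da, acaab18, dd8c089, e726fcc}.
f647ec1 is not in that set, so it is not an ancestor of e726fcc.

No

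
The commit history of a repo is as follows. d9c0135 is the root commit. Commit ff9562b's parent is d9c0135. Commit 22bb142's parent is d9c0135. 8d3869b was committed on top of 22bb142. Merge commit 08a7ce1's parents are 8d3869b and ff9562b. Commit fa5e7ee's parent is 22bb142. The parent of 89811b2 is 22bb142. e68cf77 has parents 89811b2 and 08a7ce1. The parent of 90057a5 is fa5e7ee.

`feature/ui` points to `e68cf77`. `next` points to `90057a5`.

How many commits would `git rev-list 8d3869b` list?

Walking parent pointers from 8d3869b: reachable set = {22bb142, 8d3869b, d9c0135}.
That is 3 commits.

3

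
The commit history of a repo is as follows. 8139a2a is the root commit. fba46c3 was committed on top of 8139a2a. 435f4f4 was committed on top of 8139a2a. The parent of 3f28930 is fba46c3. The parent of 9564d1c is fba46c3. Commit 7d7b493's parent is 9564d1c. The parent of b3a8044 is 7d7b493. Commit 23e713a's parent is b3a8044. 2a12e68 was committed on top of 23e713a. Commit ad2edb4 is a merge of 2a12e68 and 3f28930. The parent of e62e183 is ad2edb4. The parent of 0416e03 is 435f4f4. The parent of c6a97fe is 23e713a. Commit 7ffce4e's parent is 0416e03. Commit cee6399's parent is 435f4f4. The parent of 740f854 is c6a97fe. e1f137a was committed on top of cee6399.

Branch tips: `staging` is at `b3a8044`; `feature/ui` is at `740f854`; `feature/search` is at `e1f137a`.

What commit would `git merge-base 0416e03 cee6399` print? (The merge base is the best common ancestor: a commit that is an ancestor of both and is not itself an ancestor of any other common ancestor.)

Ancestors of 0416e03: {0416e03, 435f4f4, 8139a2a}.
Ancestors of cee6399: {435f4f4, 8139a2a, cee6399}.
Common ancestors: {435f4f4, 8139a2a}.
Among these, 435f4f4 is not an ancestor of any other common ancestor — it is the merge base.

435f4f4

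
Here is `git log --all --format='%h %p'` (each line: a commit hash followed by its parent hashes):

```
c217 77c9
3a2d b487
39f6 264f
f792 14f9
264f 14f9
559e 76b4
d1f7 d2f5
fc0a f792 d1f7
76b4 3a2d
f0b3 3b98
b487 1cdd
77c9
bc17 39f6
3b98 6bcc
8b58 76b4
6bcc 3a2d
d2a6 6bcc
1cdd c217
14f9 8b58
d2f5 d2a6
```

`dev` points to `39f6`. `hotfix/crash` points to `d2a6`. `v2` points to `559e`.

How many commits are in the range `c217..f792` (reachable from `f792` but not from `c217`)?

7

Reachable from f792: {14f9, 1cdd, 3a2d, 76b4, 77c9, 8b58, b487, c217, f792}.
Reachable from c217: {77c9, c217}.
In f792's history but not c217's: {14f9, 1cdd, 3a2d, 76b4, 8b58, b487, f792} — 7 commits.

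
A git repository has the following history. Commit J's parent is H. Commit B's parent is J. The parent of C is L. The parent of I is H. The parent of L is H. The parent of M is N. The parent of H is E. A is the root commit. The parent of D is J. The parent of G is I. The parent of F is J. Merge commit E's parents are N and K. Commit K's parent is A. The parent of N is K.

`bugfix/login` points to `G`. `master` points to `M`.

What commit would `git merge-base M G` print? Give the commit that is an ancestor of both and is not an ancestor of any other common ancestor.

N

Ancestors of M: {A, K, M, N}.
Ancestors of G: {A, E, G, H, I, K, N}.
Common ancestors: {A, K, N}.
Among these, N is not an ancestor of any other common ancestor — it is the merge base.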